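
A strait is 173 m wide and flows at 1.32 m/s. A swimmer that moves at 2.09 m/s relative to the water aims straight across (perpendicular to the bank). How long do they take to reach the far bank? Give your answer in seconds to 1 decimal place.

82.8 s

The component of the swimmer's velocity perpendicular to the bank is 2.09 m/s.
Only the cross-stream component determines the crossing time; the current contributes nothing perpendicular to the bank.
Time = 173 / 2.090 = 82.775 s.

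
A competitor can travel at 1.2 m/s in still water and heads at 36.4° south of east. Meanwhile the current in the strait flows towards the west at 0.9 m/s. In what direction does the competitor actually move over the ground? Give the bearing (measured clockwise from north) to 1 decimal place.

174.7°

Taking east as x and north as y: velocity relative to the water = (0.966, -0.712) m/s; the water relative to ground = (-0.900, 0.000) m/s.
Velocity relative to ground = (0.966, -0.712) + (-0.900, 0.000) = (0.066, -0.712) m/s.
Bearing = atan2(0.07, -0.71) = 174.71° clockwise from north.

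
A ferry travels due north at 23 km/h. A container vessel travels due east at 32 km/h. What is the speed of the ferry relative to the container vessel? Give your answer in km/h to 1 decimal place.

Taking east as x and north as y: ferry velocity = (0.000, 23.000) km/h; container vessel velocity = (32.000, 0.000) km/h.
Velocity of ferry relative to container vessel = (0.000, 23.000) − (32.000, 0.000) = (-32.000, 23.000) km/h.
Magnitude = |(-32.000, 23.000)| = 39.408 km/h.

39.4 km/h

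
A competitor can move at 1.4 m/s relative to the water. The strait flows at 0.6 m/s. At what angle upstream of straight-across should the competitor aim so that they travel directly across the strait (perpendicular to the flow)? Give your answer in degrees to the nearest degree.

To cancel the current, the upstream component of the competitor's velocity must equal the flow: 1.4 sin θ = 0.6.
sin θ = 0.6 / 1.4 = 0.4286.
θ = arcsin(0.4286) = 25.377°.

25°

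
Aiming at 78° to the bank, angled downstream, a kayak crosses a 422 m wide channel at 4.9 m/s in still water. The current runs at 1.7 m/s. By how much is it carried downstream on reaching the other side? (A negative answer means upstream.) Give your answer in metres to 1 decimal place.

239.4 m

Perpendicular speed = 4.793 m/s; crossing time = 422 / 4.793 = 88.046 s.
Net downstream speed = 2.719 m/s.
Drift = 2.719 × 88.046 = 239.378 m (downstream).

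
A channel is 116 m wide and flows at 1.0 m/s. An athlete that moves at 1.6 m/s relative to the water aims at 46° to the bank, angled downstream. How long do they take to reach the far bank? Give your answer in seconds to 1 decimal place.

100.8 s

The component of the athlete's velocity perpendicular to the bank is 1.6 × sin 46° = 1.151 m/s.
Only the cross-stream component determines the crossing time; the current contributes nothing perpendicular to the bank.
Time = 116 / 1.151 = 100.787 s.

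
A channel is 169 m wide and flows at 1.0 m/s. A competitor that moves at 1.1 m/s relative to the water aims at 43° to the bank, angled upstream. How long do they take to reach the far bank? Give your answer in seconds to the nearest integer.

The component of the competitor's velocity perpendicular to the bank is 1.1 × sin 43° = 0.750 m/s.
Only the cross-stream component determines the crossing time; the current contributes nothing perpendicular to the bank.
Time = 169 / 0.750 = 225.274 s.

225 s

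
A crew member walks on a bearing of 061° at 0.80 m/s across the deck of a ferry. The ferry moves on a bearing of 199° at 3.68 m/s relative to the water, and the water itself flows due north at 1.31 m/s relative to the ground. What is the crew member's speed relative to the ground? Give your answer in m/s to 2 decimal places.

In east/north components (m/s): crew member relative to ferry = (0.700, 0.388); ferry relative to water = (-1.198, -3.480); water relative to ground = (0.000, 1.310).
Sum = (-0.498, -1.782) m/s.
Speed = |(-0.498, -1.782)| = 1.850 m/s.

1.85 m/s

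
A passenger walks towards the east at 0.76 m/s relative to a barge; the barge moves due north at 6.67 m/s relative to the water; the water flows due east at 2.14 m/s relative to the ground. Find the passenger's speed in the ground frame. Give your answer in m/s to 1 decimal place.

In east/north components (m/s): passenger relative to barge = (0.760, 0.000); barge relative to water = (0.000, 6.670); water relative to ground = (2.140, 0.000).
Sum = (2.900, 6.670) m/s.
Speed = |(2.900, 6.670)| = 7.273 m/s.

7.3 m/s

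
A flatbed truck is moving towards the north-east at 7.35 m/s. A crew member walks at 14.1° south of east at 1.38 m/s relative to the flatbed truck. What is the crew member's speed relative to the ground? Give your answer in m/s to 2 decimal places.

8.15 m/s

Taking east as x and north as y: flatbed truck velocity = (5.197, 5.197) m/s; crew member velocity relative to flatbed truck = (1.338, -0.336) m/s.
Velocity relative to ground = (5.197, 5.197) + (1.338, -0.336) = (6.536, 4.861) m/s.
Speed = |(6.536, 4.861)| = 8.145 m/s.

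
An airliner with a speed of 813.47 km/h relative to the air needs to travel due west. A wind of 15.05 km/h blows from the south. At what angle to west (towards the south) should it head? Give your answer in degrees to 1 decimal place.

The wind pushes perpendicular to the desired track; the heading must have a component into the wind equal to 15.05 km/h: 813.47 sin θ = 15.05.
sin θ = 0.0185, so θ = 1.060°.

1.1°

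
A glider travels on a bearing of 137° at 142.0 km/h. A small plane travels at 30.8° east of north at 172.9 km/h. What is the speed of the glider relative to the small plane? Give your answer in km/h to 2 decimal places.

Taking east as x and north as y: glider velocity = (96.844, -103.852) km/h; small plane velocity = (88.532, 148.514) km/h.
Velocity of glider relative to small plane = (96.844, -103.852) − (88.532, 148.514) = (8.312, -252.366) km/h.
Magnitude = |(8.312, -252.366)| = 252.503 km/h.

252.50 km/h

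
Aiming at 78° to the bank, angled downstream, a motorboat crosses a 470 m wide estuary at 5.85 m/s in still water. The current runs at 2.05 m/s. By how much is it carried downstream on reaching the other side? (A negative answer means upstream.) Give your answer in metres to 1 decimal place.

268.3 m

Perpendicular speed = 5.722 m/s; crossing time = 470 / 5.722 = 82.137 s.
Net downstream speed = 3.266 m/s.
Drift = 3.266 × 82.137 = 268.282 m (downstream).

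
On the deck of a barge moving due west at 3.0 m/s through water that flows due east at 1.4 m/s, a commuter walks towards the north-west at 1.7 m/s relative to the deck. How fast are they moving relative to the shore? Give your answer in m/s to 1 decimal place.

3.0 m/s

In east/north components (m/s): commuter relative to barge = (-1.202, 1.202); barge relative to water = (-3.000, 0.000); water relative to ground = (1.400, 0.000).
Sum = (-2.802, 1.202) m/s.
Speed = |(-2.802, 1.202)| = 3.049 m/s.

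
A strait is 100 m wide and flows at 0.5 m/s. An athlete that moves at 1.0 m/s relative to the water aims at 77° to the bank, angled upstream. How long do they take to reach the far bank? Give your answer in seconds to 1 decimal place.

The component of the athlete's velocity perpendicular to the bank is 1.0 × sin 77° = 0.974 m/s.
The flow acts along the bank and has no component across it.
Time = 100 / 0.974 = 102.630 s.

102.6 s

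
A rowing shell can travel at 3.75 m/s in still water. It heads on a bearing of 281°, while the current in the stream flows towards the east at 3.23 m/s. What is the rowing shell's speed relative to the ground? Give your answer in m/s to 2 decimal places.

Taking east as x and north as y: velocity relative to the water = (-3.681, 0.716) m/s; the water relative to ground = (3.230, 0.000) m/s.
Velocity relative to ground = (-3.681, 0.716) + (3.230, 0.000) = (-0.451, 0.716) m/s.
Speed = |(-0.451, 0.716)| = 0.846 m/s.

0.85 m/s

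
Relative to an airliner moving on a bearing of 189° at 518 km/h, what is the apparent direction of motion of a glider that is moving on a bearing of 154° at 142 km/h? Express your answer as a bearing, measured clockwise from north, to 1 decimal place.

Taking east as x and north as y: glider velocity = (62.249, -127.629) km/h; airliner velocity = (-81.033, -511.623) km/h.
Velocity of glider relative to airliner = (62.249, -127.629) − (-81.033, -511.623) = (143.282, 383.994) km/h.
Bearing = atan2(143.28, 383.99) = 20.46° clockwise from north.

020.5°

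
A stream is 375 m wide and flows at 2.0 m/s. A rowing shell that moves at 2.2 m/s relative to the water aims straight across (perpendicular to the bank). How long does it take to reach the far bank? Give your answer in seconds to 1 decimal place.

170.5 s

The component of the rowing shell's velocity perpendicular to the bank is 2.2 m/s.
The current is parallel to the bank, so it does not affect the crossing time.
Time = 375 / 2.200 = 170.455 s.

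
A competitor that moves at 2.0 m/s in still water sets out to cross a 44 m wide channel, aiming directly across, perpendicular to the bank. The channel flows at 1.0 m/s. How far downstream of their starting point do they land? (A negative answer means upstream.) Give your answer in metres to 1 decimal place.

22.0 m

Perpendicular speed = 2.000 m/s; crossing time = 44 / 2.000 = 22.000 s.
Net downstream speed = 1.000 m/s.
Drift = 1.000 × 22.000 = 22.000 m (downstream).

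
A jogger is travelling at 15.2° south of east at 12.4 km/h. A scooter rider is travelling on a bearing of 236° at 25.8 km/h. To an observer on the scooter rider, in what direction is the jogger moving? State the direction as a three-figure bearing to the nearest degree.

Taking east as x and north as y: jogger velocity = (11.966, -3.251) km/h; scooter rider velocity = (-21.389, -14.427) km/h.
Velocity of jogger relative to scooter rider = (11.966, -3.251) − (-21.389, -14.427) = (33.355, 11.176) km/h.
Bearing = atan2(33.36, 11.18) = 71.48° clockwise from north.

071°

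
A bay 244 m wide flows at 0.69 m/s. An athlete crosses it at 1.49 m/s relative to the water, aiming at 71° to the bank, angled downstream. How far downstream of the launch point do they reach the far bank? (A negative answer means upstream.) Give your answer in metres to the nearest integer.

204 m

Perpendicular speed = 1.409 m/s; crossing time = 244 / 1.409 = 173.194 s.
Net downstream speed = 1.175 m/s.
Drift = 1.175 × 173.194 = 203.520 m (downstream).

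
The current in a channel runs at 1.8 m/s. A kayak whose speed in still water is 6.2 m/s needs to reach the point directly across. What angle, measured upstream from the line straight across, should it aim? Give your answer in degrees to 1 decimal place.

16.9°

To cancel the current, the upstream component of the kayak's velocity must equal the flow: 6.2 sin θ = 1.8.
sin θ = 1.8 / 6.2 = 0.2903.
θ = arcsin(0.2903) = 16.877°.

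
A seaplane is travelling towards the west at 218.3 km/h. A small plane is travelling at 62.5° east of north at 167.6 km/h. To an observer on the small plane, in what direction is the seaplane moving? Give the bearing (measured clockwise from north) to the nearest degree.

Taking east as x and north as y: seaplane velocity = (-218.300, 0.000) km/h; small plane velocity = (148.663, 77.389) km/h.
Velocity of seaplane relative to small plane = (-218.300, 0.000) − (148.663, 77.389) = (-366.963, -77.389) km/h.
Bearing = atan2(-366.96, -77.39) = 258.09° clockwise from north.

258°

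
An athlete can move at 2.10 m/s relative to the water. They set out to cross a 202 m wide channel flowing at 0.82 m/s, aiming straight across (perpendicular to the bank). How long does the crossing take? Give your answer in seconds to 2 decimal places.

96.19 s

The component of the athlete's velocity perpendicular to the bank is 2.10 m/s.
The flow acts along the bank and has no component across it.
Time = 202 / 2.100 = 96.190 s.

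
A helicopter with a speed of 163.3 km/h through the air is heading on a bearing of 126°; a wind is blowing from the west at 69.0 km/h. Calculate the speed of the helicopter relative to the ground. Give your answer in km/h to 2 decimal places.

222.84 km/h

Taking east as x and north as y: velocity relative to the air = (132.112, -95.985) km/h; the air relative to ground = (69.000, 0.000) km/h.
Velocity relative to ground = (132.112, -95.985) + (69.000, 0.000) = (201.112, -95.985) km/h.
Speed = |(201.112, -95.985)| = 222.844 km/h.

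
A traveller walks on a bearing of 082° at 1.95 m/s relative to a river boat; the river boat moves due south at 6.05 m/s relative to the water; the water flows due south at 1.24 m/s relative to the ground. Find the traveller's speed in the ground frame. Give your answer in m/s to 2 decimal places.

7.28 m/s

In east/north components (m/s): traveller relative to river boat = (1.931, 0.271); river boat relative to water = (0.000, -6.050); water relative to ground = (0.000, -1.240).
Sum = (1.931, -7.019) m/s.
Speed = |(1.931, -7.019)| = 7.279 m/s.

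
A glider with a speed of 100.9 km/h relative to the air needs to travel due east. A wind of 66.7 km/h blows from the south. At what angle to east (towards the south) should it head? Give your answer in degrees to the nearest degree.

The wind pushes perpendicular to the desired track; the heading must have a component into the wind equal to 66.7 km/h: 100.9 sin θ = 66.7.
sin θ = 0.6611, so θ = 41.380°.

41°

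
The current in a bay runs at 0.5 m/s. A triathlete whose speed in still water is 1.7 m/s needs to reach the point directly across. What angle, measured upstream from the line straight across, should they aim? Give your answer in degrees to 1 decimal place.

To cancel the current, the upstream component of the triathlete's velocity must equal the flow: 1.7 sin θ = 0.5.
sin θ = 0.5 / 1.7 = 0.2941.
θ = arcsin(0.2941) = 17.105°.

17.1°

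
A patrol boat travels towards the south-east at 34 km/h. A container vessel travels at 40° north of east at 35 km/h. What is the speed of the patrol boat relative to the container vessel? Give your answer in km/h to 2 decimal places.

Taking east as x and north as y: patrol boat velocity = (24.042, -24.042) km/h; container vessel velocity = (26.812, 22.498) km/h.
Velocity of patrol boat relative to container vessel = (24.042, -24.042) − (26.812, 22.498) = (-2.770, -46.539) km/h.
Magnitude = |(-2.770, -46.539)| = 46.622 km/h.

46.62 km/h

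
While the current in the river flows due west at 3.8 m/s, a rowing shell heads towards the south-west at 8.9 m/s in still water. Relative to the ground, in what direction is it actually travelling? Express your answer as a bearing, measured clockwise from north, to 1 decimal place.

Taking east as x and north as y: velocity relative to the water = (-6.293, -6.293) m/s; the water relative to ground = (-3.800, 0.000) m/s.
Velocity relative to ground = (-6.293, -6.293) + (-3.800, 0.000) = (-10.093, -6.293) m/s.
Bearing = atan2(-10.09, -6.29) = 238.06° clockwise from north.

238.1°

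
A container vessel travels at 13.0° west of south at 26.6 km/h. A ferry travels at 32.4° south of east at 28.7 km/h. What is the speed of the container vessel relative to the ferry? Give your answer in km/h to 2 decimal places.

Taking east as x and north as y: container vessel velocity = (-5.984, -25.918) km/h; ferry velocity = (24.232, -15.378) km/h.
Velocity of container vessel relative to ferry = (-5.984, -25.918) − (24.232, -15.378) = (-30.216, -10.540) km/h.
Magnitude = |(-30.216, -10.540)| = 32.001 km/h.

32.00 km/h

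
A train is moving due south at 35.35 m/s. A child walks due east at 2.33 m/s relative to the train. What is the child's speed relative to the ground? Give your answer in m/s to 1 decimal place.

35.4 m/s

Taking east as x and north as y: train velocity = (0.000, -35.350) m/s; child velocity relative to train = (2.330, 0.000) m/s.
Velocity relative to ground = (0.000, -35.350) + (2.330, 0.000) = (2.330, -35.350) m/s.
Speed = |(2.330, -35.350)| = 35.427 m/s.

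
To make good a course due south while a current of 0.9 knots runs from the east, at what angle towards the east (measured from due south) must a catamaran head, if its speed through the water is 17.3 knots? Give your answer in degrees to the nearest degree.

The current pushes perpendicular to the desired track; the heading must have a component into the current equal to 0.9 knots: 17.3 sin θ = 0.9.
sin θ = 0.0520, so θ = 2.982°.

3°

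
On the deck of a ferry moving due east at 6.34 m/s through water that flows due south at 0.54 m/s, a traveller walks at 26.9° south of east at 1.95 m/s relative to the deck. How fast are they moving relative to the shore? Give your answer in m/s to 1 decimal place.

In east/north components (m/s): traveller relative to ferry = (1.739, -0.882); ferry relative to water = (6.340, 0.000); water relative to ground = (0.000, -0.540).
Sum = (8.079, -1.422) m/s.
Speed = |(8.079, -1.422)| = 8.203 m/s.

8.2 m/s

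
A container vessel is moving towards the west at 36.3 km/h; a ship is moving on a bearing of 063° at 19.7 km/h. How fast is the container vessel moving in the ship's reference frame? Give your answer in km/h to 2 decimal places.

Taking east as x and north as y: container vessel velocity = (-36.300, 0.000) km/h; ship velocity = (17.553, 8.944) km/h.
Velocity of container vessel relative to ship = (-36.300, 0.000) − (17.553, 8.944) = (-53.853, -8.944) km/h.
Magnitude = |(-53.853, -8.944)| = 54.590 km/h.

54.59 km/h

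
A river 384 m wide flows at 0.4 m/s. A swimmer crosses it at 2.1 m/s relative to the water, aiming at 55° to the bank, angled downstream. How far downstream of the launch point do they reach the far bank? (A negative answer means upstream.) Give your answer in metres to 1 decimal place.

358.2 m

Perpendicular speed = 1.720 m/s; crossing time = 384 / 1.720 = 223.227 s.
Net downstream speed = 1.605 m/s.
Drift = 1.605 × 223.227 = 358.171 m (downstream).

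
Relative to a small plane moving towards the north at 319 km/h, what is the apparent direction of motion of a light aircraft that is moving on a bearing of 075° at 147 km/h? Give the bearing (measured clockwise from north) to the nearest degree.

153°

Taking east as x and north as y: light aircraft velocity = (141.991, 38.046) km/h; small plane velocity = (0.000, 319.000) km/h.
Velocity of light aircraft relative to small plane = (141.991, 38.046) − (0.000, 319.000) = (141.991, -280.954) km/h.
Bearing = atan2(141.99, -280.95) = 153.19° clockwise from north.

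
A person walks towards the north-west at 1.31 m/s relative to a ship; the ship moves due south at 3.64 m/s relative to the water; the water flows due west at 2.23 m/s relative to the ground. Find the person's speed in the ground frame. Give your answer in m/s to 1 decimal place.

4.2 m/s

In east/north components (m/s): person relative to ship = (-0.926, 0.926); ship relative to water = (0.000, -3.640); water relative to ground = (-2.230, 0.000).
Sum = (-3.156, -2.714) m/s.
Speed = |(-3.156, -2.714)| = 4.162 m/s.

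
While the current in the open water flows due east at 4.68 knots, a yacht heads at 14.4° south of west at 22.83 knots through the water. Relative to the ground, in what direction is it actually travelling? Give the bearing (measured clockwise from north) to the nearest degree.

Taking east as x and north as y: velocity relative to the water = (-22.113, -5.678) knots; the water relative to ground = (4.680, 0.000) knots.
Velocity relative to ground = (-22.113, -5.678) + (4.680, 0.000) = (-17.433, -5.678) knots.
Bearing = atan2(-17.43, -5.68) = 251.96° clockwise from north.

252°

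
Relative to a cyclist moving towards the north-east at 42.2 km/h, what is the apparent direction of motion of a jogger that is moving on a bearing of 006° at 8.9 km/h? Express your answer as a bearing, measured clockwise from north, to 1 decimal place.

234.0°

Taking east as x and north as y: jogger velocity = (0.930, 8.851) km/h; cyclist velocity = (29.840, 29.840) km/h.
Velocity of jogger relative to cyclist = (0.930, 8.851) − (29.840, 29.840) = (-28.910, -20.989) km/h.
Bearing = atan2(-28.91, -20.99) = 234.02° clockwise from north.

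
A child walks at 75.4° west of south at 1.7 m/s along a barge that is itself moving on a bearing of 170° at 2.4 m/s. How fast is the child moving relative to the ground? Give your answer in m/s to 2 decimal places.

Taking east as x and north as y: barge velocity = (0.417, -2.364) m/s; child velocity relative to barge = (-1.645, -0.429) m/s.
Velocity relative to ground = (0.417, -2.364) + (-1.645, -0.429) = (-1.228, -2.792) m/s.
Speed = |(-1.228, -2.792)| = 3.050 m/s.

3.05 m/s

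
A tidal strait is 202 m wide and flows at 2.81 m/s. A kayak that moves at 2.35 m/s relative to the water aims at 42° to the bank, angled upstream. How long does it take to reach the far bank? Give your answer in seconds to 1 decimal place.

128.5 s

The component of the kayak's velocity perpendicular to the bank is 2.35 × sin 42° = 1.572 m/s.
The flow acts along the bank and has no component across it.
Time = 202 / 1.572 = 128.461 s.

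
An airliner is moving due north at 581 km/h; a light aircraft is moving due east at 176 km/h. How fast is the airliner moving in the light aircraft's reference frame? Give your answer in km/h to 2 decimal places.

607.07 km/h

Taking east as x and north as y: airliner velocity = (0.000, 581.000) km/h; light aircraft velocity = (176.000, 0.000) km/h.
Velocity of airliner relative to light aircraft = (0.000, 581.000) − (176.000, 0.000) = (-176.000, 581.000) km/h.
Magnitude = |(-176.000, 581.000)| = 607.072 km/h.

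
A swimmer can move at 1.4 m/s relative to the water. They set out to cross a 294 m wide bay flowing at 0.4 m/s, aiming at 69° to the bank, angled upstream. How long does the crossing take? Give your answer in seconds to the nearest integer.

225 s

The component of the swimmer's velocity perpendicular to the bank is 1.4 × sin 69° = 1.307 m/s.
The current is parallel to the bank, so it does not affect the crossing time.
Time = 294 / 1.307 = 224.940 s.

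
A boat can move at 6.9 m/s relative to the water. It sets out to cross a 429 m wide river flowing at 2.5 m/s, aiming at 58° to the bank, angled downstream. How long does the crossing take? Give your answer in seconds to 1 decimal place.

73.3 s

The component of the boat's velocity perpendicular to the bank is 6.9 × sin 58° = 5.852 m/s.
The current is parallel to the bank, so it does not affect the crossing time.
Time = 429 / 5.852 = 73.314 s.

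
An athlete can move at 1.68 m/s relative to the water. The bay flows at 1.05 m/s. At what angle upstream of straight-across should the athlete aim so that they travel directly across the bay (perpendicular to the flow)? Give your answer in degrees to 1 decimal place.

38.7°

To cancel the current, the upstream component of the athlete's velocity must equal the flow: 1.68 sin θ = 1.05.
sin θ = 1.05 / 1.68 = 0.6250.
θ = arcsin(0.6250) = 38.682°.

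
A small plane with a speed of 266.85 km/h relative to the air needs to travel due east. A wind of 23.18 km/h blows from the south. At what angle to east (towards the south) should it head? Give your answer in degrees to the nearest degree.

5°

The wind pushes perpendicular to the desired track; the heading must have a component into the wind equal to 23.18 km/h: 266.85 sin θ = 23.18.
sin θ = 0.0869, so θ = 4.983°.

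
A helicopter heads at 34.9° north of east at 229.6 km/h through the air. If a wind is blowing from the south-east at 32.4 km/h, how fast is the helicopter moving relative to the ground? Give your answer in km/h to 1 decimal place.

226.2 km/h

Taking east as x and north as y: velocity relative to the air = (188.307, 131.365) km/h; the air relative to ground = (-22.910, 22.910) km/h.
Velocity relative to ground = (188.307, 131.365) + (-22.910, 22.910) = (165.397, 154.275) km/h.
Speed = |(165.397, 154.275)| = 226.179 km/h.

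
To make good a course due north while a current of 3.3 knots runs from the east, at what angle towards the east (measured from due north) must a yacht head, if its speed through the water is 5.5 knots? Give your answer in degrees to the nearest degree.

37°

The current pushes perpendicular to the desired track; the heading must have a component into the current equal to 3.3 knots: 5.5 sin θ = 3.3.
sin θ = 0.6000, so θ = 36.870°.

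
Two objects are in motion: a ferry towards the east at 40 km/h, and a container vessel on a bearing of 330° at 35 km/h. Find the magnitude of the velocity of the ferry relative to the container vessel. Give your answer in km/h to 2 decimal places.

Taking east as x and north as y: ferry velocity = (40.000, 0.000) km/h; container vessel velocity = (-17.500, 30.311) km/h.
Velocity of ferry relative to container vessel = (40.000, 0.000) − (-17.500, 30.311) = (57.500, -30.311) km/h.
Magnitude = |(57.500, -30.311)| = 65.000 km/h.

65.00 km/h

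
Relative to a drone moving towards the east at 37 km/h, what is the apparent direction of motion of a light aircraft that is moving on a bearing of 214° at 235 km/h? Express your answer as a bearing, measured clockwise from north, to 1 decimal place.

Taking east as x and north as y: light aircraft velocity = (-131.410, -194.824) km/h; drone velocity = (37.000, 0.000) km/h.
Velocity of light aircraft relative to drone = (-131.410, -194.824) − (37.000, 0.000) = (-168.410, -194.824) km/h.
Bearing = atan2(-168.41, -194.82) = 220.84° clockwise from north.

220.8°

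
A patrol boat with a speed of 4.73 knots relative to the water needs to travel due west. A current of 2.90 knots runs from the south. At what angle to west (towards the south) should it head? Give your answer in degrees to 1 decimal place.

37.8°

The current pushes perpendicular to the desired track; the heading must have a component into the current equal to 2.90 knots: 4.73 sin θ = 2.90.
sin θ = 0.6131, so θ = 37.815°.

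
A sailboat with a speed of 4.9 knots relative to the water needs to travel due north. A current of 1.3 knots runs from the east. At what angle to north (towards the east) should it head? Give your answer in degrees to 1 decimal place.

The current pushes perpendicular to the desired track; the heading must have a component into the current equal to 1.3 knots: 4.9 sin θ = 1.3.
sin θ = 0.2653, so θ = 15.385°.

15.4°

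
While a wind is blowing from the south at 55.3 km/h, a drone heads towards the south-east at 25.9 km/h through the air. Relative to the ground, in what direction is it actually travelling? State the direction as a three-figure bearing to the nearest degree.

026°

Taking east as x and north as y: velocity relative to the air = (18.314, -18.314) km/h; the air relative to ground = (0.000, 55.300) km/h.
Velocity relative to ground = (18.314, -18.314) + (0.000, 55.300) = (18.314, 36.986) km/h.
Bearing = atan2(18.31, 36.99) = 26.34° clockwise from north.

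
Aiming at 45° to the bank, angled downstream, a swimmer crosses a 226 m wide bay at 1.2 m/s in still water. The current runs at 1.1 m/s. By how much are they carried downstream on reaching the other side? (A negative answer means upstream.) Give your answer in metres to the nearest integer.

519 m

Perpendicular speed = 0.849 m/s; crossing time = 226 / 0.849 = 266.344 s.
Net downstream speed = 1.949 m/s.
Drift = 1.949 × 266.344 = 518.978 m (downstream).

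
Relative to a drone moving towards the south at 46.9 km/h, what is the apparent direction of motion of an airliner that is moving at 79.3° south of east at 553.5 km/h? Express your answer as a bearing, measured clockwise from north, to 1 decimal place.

168.3°

Taking east as x and north as y: airliner velocity = (102.766, -543.876) km/h; drone velocity = (0.000, -46.900) km/h.
Velocity of airliner relative to drone = (102.766, -543.876) − (0.000, -46.900) = (102.766, -496.976) km/h.
Bearing = atan2(102.77, -496.98) = 168.32° clockwise from north.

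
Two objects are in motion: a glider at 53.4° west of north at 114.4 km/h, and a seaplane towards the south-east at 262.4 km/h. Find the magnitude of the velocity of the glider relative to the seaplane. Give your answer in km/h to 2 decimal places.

Taking east as x and north as y: glider velocity = (-91.842, 68.208) km/h; seaplane velocity = (185.545, -185.545) km/h.
Velocity of glider relative to seaplane = (-91.842, 68.208) − (185.545, -185.545) = (-277.387, 253.753) km/h.
Magnitude = |(-277.387, 253.753)| = 375.944 km/h.

375.94 km/h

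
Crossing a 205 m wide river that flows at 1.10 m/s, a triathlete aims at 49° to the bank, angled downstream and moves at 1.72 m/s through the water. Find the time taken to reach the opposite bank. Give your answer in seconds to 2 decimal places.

The component of the triathlete's velocity perpendicular to the bank is 1.72 × sin 49° = 1.298 m/s.
Only the cross-stream component determines the crossing time; the current contributes nothing perpendicular to the bank.
Time = 205 / 1.298 = 157.923 s.

157.92 s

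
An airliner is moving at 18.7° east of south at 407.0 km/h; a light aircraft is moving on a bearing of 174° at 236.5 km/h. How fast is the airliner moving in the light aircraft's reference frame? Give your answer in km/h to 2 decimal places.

183.79 km/h

Taking east as x and north as y: airliner velocity = (130.489, -385.515) km/h; light aircraft velocity = (24.721, -235.204) km/h.
Velocity of airliner relative to light aircraft = (130.489, -385.515) − (24.721, -235.204) = (105.769, -150.310) km/h.
Magnitude = |(105.769, -150.310)| = 183.794 km/h.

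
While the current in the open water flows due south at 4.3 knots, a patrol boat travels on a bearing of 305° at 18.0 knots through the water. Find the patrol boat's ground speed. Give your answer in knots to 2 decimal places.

15.93 knots

Taking east as x and north as y: velocity relative to the water = (-14.745, 10.324) knots; the water relative to ground = (0.000, -4.300) knots.
Velocity relative to ground = (-14.745, 10.324) + (0.000, -4.300) = (-14.745, 6.024) knots.
Speed = |(-14.745, 6.024)| = 15.928 knots.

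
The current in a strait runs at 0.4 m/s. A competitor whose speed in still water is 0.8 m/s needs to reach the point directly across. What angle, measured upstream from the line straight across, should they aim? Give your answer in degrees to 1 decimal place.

30.0°

To cancel the current, the upstream component of the competitor's velocity must equal the flow: 0.8 sin θ = 0.4.
sin θ = 0.4 / 0.8 = 0.5000.
θ = arcsin(0.5000) = 30.000°.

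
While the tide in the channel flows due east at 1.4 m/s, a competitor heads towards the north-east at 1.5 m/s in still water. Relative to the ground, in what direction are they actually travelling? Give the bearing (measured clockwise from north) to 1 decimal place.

066.7°

Taking east as x and north as y: velocity relative to the water = (1.061, 1.061) m/s; the water relative to ground = (1.400, 0.000) m/s.
Velocity relative to ground = (1.061, 1.061) + (1.400, 0.000) = (2.461, 1.061) m/s.
Bearing = atan2(2.46, 1.06) = 66.68° clockwise from north.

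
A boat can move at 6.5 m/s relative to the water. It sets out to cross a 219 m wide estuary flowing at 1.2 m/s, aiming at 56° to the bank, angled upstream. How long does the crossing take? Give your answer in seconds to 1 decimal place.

The component of the boat's velocity perpendicular to the bank is 6.5 × sin 56° = 5.389 m/s.
The current is parallel to the bank, so it does not affect the crossing time.
Time = 219 / 5.389 = 40.640 s.

40.6 s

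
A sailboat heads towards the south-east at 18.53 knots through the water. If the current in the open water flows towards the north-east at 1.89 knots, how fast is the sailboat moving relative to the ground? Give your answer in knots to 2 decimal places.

Taking east as x and north as y: velocity relative to the water = (13.103, -13.103) knots; the water relative to ground = (1.336, 1.336) knots.
Velocity relative to ground = (13.103, -13.103) + (1.336, 1.336) = (14.439, -11.766) knots.
Speed = |(14.439, -11.766)| = 18.626 knots.

18.63 knots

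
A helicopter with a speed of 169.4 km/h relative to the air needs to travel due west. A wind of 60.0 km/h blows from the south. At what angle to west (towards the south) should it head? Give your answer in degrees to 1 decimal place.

20.7°

The wind pushes perpendicular to the desired track; the heading must have a component into the wind equal to 60.0 km/h: 169.4 sin θ = 60.0.
sin θ = 0.3542, so θ = 20.744°.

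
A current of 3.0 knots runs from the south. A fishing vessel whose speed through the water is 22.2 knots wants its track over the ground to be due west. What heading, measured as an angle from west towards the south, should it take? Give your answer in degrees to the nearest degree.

8°

The current pushes perpendicular to the desired track; the heading must have a component into the current equal to 3.0 knots: 22.2 sin θ = 3.0.
sin θ = 0.1351, so θ = 7.766°.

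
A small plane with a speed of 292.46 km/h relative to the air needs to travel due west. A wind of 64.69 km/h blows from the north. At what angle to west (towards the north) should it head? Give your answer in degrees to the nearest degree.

The wind pushes perpendicular to the desired track; the heading must have a component into the wind equal to 64.69 km/h: 292.46 sin θ = 64.69.
sin θ = 0.2212, so θ = 12.779°.

13°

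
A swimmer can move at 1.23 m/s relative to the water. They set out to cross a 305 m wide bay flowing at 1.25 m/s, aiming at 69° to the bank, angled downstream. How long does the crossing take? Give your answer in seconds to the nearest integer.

266 s

The component of the swimmer's velocity perpendicular to the bank is 1.23 × sin 69° = 1.148 m/s.
The flow acts along the bank and has no component across it.
Time = 305 / 1.148 = 265.609 s.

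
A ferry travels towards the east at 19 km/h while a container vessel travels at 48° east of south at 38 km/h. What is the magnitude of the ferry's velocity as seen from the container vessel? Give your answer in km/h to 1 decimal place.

27.1 km/h

Taking east as x and north as y: ferry velocity = (19.000, 0.000) km/h; container vessel velocity = (28.240, -25.427) km/h.
Velocity of ferry relative to container vessel = (19.000, 0.000) − (28.240, -25.427) = (-9.240, 25.427) km/h.
Magnitude = |(-9.240, 25.427)| = 27.054 km/h.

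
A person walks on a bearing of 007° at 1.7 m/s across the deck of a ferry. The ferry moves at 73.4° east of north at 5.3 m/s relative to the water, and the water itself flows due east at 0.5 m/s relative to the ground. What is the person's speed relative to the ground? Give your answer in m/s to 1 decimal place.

In east/north components (m/s): person relative to ferry = (0.207, 1.687); ferry relative to water = (5.079, 1.514); water relative to ground = (0.500, 0.000).
Sum = (5.786, 3.201) m/s.
Speed = |(5.786, 3.201)| = 6.613 m/s.

6.6 m/s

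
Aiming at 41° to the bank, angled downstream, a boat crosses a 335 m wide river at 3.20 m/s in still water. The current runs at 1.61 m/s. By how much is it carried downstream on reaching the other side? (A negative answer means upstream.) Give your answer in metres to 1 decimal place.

642.3 m

Perpendicular speed = 2.099 m/s; crossing time = 335 / 2.099 = 159.570 s.
Net downstream speed = 4.025 m/s.
Drift = 4.025 × 159.570 = 642.282 m (downstream).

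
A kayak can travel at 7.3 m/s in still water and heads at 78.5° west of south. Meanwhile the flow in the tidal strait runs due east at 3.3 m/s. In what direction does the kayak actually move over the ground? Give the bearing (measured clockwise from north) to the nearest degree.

Taking east as x and north as y: velocity relative to the water = (-7.153, -1.455) m/s; the water relative to ground = (3.300, 0.000) m/s.
Velocity relative to ground = (-7.153, -1.455) + (3.300, 0.000) = (-3.853, -1.455) m/s.
Bearing = atan2(-3.85, -1.46) = 249.31° clockwise from north.

249°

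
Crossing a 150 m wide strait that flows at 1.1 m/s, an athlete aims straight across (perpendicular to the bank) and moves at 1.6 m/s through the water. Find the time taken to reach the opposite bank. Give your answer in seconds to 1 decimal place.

The component of the athlete's velocity perpendicular to the bank is 1.6 m/s.
The current is parallel to the bank, so it does not affect the crossing time.
Time = 150 / 1.600 = 93.750 s.

93.8 s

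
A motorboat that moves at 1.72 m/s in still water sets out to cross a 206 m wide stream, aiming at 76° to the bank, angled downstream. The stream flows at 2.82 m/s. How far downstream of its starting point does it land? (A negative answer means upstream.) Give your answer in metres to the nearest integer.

399 m

Perpendicular speed = 1.669 m/s; crossing time = 206 / 1.669 = 123.434 s.
Net downstream speed = 3.236 m/s.
Drift = 3.236 × 123.434 = 399.445 m (downstream).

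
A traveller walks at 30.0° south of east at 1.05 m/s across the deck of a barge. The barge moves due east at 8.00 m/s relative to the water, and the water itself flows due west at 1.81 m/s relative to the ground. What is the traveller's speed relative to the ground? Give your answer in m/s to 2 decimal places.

In east/north components (m/s): traveller relative to barge = (0.909, -0.525); barge relative to water = (8.000, 0.000); water relative to ground = (-1.810, 0.000).
Sum = (7.099, -0.525) m/s.
Speed = |(7.099, -0.525)| = 7.119 m/s.

7.12 m/s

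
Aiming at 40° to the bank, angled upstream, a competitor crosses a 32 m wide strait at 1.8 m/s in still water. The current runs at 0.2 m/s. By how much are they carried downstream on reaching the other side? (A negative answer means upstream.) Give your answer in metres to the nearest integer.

Perpendicular speed = 1.157 m/s; crossing time = 32 / 1.157 = 27.657 s.
Net downstream speed = -1.179 m/s.
Drift = -1.179 × 27.657 = -32.605 m (upstream).

-33 m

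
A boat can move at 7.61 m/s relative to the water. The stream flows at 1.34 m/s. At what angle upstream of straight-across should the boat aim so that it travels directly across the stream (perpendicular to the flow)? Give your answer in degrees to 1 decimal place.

To cancel the current, the upstream component of the boat's velocity must equal the flow: 7.61 sin θ = 1.34.
sin θ = 1.34 / 7.61 = 0.1761.
θ = arcsin(0.1761) = 10.142°.

10.1°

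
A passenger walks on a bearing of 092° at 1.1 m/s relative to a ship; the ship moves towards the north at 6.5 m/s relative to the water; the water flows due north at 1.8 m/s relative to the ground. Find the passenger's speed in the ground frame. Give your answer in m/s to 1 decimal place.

8.3 m/s

In east/north components (m/s): passenger relative to ship = (1.099, -0.038); ship relative to water = (0.000, 6.500); water relative to ground = (0.000, 1.800).
Sum = (1.099, 8.262) m/s.
Speed = |(1.099, 8.262)| = 8.334 m/s.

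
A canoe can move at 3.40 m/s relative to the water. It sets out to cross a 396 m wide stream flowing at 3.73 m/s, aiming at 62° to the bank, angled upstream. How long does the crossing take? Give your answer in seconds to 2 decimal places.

131.91 s

The component of the canoe's velocity perpendicular to the bank is 3.40 × sin 62° = 3.002 m/s.
The current is parallel to the bank, so it does not affect the crossing time.
Time = 396 / 3.002 = 131.911 s.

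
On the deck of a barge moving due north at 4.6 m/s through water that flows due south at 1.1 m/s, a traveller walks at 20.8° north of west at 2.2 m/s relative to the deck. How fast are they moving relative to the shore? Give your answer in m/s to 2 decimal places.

In east/north components (m/s): traveller relative to barge = (-2.057, 0.781); barge relative to water = (0.000, 4.600); water relative to ground = (0.000, -1.100).
Sum = (-2.057, 4.281) m/s.
Speed = |(-2.057, 4.281)| = 4.750 m/s.

4.75 m/s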